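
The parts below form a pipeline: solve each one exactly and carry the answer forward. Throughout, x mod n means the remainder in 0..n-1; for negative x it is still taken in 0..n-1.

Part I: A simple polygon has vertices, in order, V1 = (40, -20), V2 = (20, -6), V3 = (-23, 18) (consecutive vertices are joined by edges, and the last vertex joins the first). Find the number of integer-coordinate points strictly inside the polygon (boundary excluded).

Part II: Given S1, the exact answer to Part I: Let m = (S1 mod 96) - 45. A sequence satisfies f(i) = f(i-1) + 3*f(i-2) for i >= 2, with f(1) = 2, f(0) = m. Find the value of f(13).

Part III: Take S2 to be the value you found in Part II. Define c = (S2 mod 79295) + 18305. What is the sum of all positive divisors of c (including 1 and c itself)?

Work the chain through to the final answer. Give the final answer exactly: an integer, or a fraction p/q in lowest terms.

129060

Part I: cross terms: (40*-6 - 20*-20)=160, (20*18 - -23*-6)=222, (-23*-20 - 40*18)=-260; twice the area = |122| = 122; area = 61; boundary points = 2 + 1 + 1 = 4; strictly interior points = area - boundary/2 + 1 = 60; answer 60
Part II: S1 = 60; m = 15; f(2) = 1*(2) + 3*(15) = 47; iterating: f(2)=47, f(3)=53, f(4)=194, f(5)=353, f(6)=935, f(7)=1994, f(8)=4799, f(9)=10781, f(10)=25178, f(11)=57521, f(12)=133055, f(13)=305618; answer 305618
Part III: S2 = 305618; c = 86038; 86038 = 2 * 43019; sigma = (1 + 2) * (1 + 43019) = 3 * 43020 = 129060; answer 129060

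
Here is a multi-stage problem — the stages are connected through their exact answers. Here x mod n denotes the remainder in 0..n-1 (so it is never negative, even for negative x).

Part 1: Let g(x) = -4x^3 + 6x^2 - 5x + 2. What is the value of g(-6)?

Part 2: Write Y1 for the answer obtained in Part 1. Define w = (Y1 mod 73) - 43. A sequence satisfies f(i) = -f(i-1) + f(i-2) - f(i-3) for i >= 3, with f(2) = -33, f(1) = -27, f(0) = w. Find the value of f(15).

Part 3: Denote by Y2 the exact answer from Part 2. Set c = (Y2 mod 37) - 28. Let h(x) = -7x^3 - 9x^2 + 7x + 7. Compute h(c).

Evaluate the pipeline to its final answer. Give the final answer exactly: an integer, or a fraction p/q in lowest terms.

-242

Part 1: -4*(-6)^3 + 6*(-6)^2 - 5*(-6)^1 + 2 = (864) + (216) + (30) + (2) = 1112; answer 1112
Part 2: Y1 = 1112; w = -26; f(3) = -1*(-33) + 1*(-27) - 1*(-26) = 32; iterating: f(3)=32, f(4)=-38, f(5)=103, f(6)=-173, f(7)=314, f(8)=-590, f(9)=1077, f(10)=-1981, f(11)=3648, f(12)=-6706, f(13)=12335, f(14)=-22689, f(15)=41730; answer 41730
Part 3: Y2 = 41730; c = 3; -7*(3)^3 - 9*(3)^2 + 7*(3)^1 + 7 = (-189) + (-81) + (21) + (7) = -242; answer -242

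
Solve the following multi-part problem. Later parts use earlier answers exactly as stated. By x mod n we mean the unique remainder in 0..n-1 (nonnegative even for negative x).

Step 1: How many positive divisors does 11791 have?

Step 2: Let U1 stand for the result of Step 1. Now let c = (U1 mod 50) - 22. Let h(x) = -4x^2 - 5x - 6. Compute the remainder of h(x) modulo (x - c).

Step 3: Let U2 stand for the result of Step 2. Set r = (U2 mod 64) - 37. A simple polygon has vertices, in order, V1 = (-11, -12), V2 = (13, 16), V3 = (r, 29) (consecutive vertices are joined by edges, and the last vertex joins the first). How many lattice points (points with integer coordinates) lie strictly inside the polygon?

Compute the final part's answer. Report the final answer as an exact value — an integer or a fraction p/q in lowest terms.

Step 1: 11791 = 13 * 907; number of divisors = (1+1) * (1+1) = 4; answer 4
Step 2: U1 = 4; c = -18; remainder = value at the root: -4*(-18)^2 - 5*(-18)^1 - 6 = (-1296) + (90) + (-6) = -1212; answer -1212
Step 3: U2 = -1212; r = -33; cross terms: (-11*16 - 13*-12)=-20, (13*29 - -33*16)=905, (-33*-12 - -11*29)=715; twice the area = |1600| = 1600; area = 800; boundary points = 4 + 1 + 1 = 6; strictly interior points = area - boundary/2 + 1 = 798; answer 798

798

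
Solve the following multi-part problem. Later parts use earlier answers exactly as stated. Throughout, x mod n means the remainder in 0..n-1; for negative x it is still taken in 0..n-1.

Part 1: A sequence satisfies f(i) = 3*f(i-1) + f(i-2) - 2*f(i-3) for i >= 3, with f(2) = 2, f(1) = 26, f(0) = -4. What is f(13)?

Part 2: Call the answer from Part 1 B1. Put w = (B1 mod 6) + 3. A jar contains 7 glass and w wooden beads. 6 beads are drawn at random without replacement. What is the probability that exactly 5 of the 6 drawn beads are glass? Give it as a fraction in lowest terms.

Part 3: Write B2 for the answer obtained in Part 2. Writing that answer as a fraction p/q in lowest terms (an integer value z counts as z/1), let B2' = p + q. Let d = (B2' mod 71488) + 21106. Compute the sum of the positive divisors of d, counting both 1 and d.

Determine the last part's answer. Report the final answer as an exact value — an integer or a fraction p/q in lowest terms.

25392

Part 1: f(3) = 3*(2) + 1*(26) - 2*(-4) = 40; iterating: f(3)=40, f(4)=70, f(5)=246, f(6)=728, f(7)=2290, f(8)=7106, f(9)=22152, f(10)=68982, f(11)=214886, f(12)=669336, f(13)=2084930; answer 2084930
Part 2: B1 = 2084930; w = 5; total draws C(12,6) = 924; favorable C(7,5)*C(5,1) = 105; P = 5/44; answer 5/44
Part 3: B2 = 5/44; threaded value p + q = 49; d = 21155; 21155 = 5 * 4231; sigma = (1 + 5) * (1 + 4231) = 6 * 4232 = 25392; answer 25392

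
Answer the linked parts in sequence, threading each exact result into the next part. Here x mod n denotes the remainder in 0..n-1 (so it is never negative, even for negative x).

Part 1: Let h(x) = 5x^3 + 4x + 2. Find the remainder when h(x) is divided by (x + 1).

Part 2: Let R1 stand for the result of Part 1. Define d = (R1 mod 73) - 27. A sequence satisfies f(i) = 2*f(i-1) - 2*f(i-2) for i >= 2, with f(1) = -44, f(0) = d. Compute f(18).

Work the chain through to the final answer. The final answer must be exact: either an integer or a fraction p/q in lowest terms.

Part 1: remainder = value at the root: 5*(-1)^3 + 4*(-1)^1 + 2 = (-5) + (-4) + (2) = -7; answer -7
Part 2: R1 = -7; d = 39; f(2) = 2*(-44) - 2*(39) = -166; iterating: f(2)=-166, f(3)=-244, f(4)=-156, f(5)=176, f(6)=664, f(7)=976, f(8)=624, f(9)=-704, f(10)=-2656, f(11)=-3904, f(12)=-2496, f(13)=2816, f(14)=10624, f(15)=15616, f(16)=9984, f(17)=-11264, f(18)=-42496; answer -42496

-42496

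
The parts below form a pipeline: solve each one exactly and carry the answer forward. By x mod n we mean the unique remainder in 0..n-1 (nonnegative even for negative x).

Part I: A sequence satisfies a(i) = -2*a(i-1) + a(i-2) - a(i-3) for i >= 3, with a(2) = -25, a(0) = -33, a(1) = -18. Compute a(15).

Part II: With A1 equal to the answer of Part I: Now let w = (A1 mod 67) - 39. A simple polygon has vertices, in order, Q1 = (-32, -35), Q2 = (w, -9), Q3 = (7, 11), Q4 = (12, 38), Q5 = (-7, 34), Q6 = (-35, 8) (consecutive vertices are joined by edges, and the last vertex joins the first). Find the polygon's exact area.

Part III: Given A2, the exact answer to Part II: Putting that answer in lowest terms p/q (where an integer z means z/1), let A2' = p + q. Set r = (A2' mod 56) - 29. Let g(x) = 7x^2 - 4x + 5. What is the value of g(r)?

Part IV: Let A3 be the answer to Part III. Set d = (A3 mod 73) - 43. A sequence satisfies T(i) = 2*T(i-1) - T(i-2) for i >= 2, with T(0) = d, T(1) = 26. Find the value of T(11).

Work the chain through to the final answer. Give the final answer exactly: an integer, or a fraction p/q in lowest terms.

96

Part I: a(3) = -2*(-25) + 1*(-18) - 1*(-33) = 65; iterating: a(3)=65, a(4)=-137, a(5)=364, a(6)=-930, a(7)=2361, a(8)=-6016, a(9)=15323, a(10)=-39023, a(11)=99385, a(12)=-253116, a(13)=644640, a(14)=-1641781, a(15)=4181318; answer 4181318
Part II: A1 = 4181318; w = 10; cross terms: (-32*-9 - 10*-35)=638, (10*11 - 7*-9)=173, (7*38 - 12*11)=134, (12*34 - -7*38)=674, (-7*8 - -35*34)=1134, (-35*-35 - -32*8)=1481; twice the area = |4234| = 4234; area = 2117; answer 2117
Part III: A2 = 2117; threaded value p + q = 2118; r = 17; 7*(17)^2 - 4*(17)^1 + 5 = (2023) + (-68) + (5) = 1960; answer 1960
Part IV: A3 = 1960; d = 19; T(2) = 2*(26) - 1*(19) = 33; iterating: T(2)=33, T(3)=40, T(4)=47, T(5)=54, T(6)=61, T(7)=68, T(8)=75, T(9)=82, T(10)=89, T(11)=96; answer 96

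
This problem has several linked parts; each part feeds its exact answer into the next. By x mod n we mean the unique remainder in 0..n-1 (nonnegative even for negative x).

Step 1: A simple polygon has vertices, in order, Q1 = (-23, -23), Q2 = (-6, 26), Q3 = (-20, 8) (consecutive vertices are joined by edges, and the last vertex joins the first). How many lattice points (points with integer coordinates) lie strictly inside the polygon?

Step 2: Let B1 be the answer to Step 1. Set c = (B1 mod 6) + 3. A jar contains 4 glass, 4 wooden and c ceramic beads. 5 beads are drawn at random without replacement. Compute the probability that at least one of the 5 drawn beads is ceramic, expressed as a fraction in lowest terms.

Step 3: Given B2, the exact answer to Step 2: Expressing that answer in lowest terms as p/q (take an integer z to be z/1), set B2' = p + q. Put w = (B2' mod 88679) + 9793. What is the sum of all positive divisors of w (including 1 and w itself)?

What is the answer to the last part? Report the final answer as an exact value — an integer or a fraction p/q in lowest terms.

Step 1: cross terms: (-23*26 - -6*-23)=-736, (-6*8 - -20*26)=472, (-20*-23 - -23*8)=644; twice the area = |380| = 380; area = 190; boundary points = 1 + 2 + 1 = 4; strictly interior points = area - boundary/2 + 1 = 189; answer 189
Step 2: B1 = 189; c = 6; total draws C(14,5) = 2002; complement C(8,5) = 56; favorable 2002 - 56 = 1946; P = 139/143; answer 139/143
Step 3: B2 = 139/143; threaded value p + q = 282; w = 10075; 10075 = 5^2 * 13 * 31; sigma = (1 + 5 + 25) * (1 + 13) * (1 + 31) = 31 * 14 * 32 = 13888; answer 13888

13888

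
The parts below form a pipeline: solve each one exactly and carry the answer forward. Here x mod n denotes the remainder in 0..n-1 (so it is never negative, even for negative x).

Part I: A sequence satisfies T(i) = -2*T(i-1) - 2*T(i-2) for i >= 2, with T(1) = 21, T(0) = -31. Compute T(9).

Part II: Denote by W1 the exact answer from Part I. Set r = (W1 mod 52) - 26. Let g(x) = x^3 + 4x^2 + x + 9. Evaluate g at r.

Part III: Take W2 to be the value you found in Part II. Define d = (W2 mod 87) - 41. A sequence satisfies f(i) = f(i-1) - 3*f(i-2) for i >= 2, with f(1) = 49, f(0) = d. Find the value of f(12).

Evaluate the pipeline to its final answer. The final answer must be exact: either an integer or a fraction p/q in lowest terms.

27574

Part I: T(2) = -2*(21) - 2*(-31) = 20; iterating: T(2)=20, T(3)=-82, T(4)=124, T(5)=-84, T(6)=-80, T(7)=328, T(8)=-496, T(9)=336; answer 336
Part II: W1 = 336; r = -2; 1*(-2)^3 + 4*(-2)^2 + 1*(-2)^1 + 9 = (-8) + (16) + (-2) + (9) = 15; answer 15
Part III: W2 = 15; d = -26; f(2) = 1*(49) - 3*(-26) = 127; iterating: f(2)=127, f(3)=-20, f(4)=-401, f(5)=-341, f(6)=862, f(7)=1885, f(8)=-701, f(9)=-6356, f(10)=-4253, f(11)=14815, f(12)=27574; answer 27574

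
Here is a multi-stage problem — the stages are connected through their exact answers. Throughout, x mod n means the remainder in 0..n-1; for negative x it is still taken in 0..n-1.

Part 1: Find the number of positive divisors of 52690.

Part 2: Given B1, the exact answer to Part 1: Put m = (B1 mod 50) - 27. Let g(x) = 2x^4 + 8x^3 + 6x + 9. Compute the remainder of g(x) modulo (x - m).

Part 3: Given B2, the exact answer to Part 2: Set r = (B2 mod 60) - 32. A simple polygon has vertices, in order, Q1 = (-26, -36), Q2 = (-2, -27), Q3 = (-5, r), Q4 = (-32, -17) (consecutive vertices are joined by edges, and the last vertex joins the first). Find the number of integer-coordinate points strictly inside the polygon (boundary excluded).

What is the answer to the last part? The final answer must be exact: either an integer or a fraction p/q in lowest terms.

718

Part 1: 52690 = 2 * 5 * 11 * 479; number of divisors = (1+1) * (1+1) * (1+1) * (1+1) = 16; answer 16
Part 2: B1 = 16; m = -11; remainder = value at the root: 2*(-11)^4 + 8*(-11)^3 + 6*(-11)^1 + 9 = (29282) + (-10648) + (-66) + (9) = 18577; answer 18577
Part 3: B2 = 18577; r = 5; cross terms: (-26*-27 - -2*-36)=630, (-2*5 - -5*-27)=-145, (-5*-17 - -32*5)=245, (-32*-36 - -26*-17)=710; twice the area = |1440| = 1440; area = 720; boundary points = 3 + 1 + 1 + 1 = 6; strictly interior points = area - boundary/2 + 1 = 718; answer 718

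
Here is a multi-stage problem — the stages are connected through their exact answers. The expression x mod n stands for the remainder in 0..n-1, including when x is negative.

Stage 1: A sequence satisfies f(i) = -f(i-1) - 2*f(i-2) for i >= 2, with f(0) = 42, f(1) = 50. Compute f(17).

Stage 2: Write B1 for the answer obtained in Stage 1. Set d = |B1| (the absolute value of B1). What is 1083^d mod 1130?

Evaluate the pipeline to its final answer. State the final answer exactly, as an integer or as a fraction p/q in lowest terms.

Stage 1: f(2) = -1*(50) - 2*(42) = -134; iterating: f(2)=-134, f(3)=34, f(4)=234, f(5)=-302, f(6)=-166, f(7)=770, f(8)=-438, f(9)=-1102, f(10)=1978, f(11)=226, f(12)=-4182, f(13)=3730, f(14)=4634, f(15)=-12094, f(16)=2826, f(17)=21362; answer 21362
Stage 2: B1 = 21362; d = 21362; squarings mod 1130: 1083^1=1083, 1083^2=1079, 1083^4=341, 1083^8=1021, 1083^16=581, 1083^32=821, 1083^64=561, 1083^128=581, 1083^256=821, 1083^512=561, 1083^1024=581, 1083^2048=821, 1083^4096=561, 1083^8192=581, 1083^16384=821; 1083^21362 = 1083^2 * 1083^16 * 1083^32 * 1083^64 * 1083^256 * 1083^512 * 1083^4096 * 1083^16384 = 439 (mod 1130); answer 439

439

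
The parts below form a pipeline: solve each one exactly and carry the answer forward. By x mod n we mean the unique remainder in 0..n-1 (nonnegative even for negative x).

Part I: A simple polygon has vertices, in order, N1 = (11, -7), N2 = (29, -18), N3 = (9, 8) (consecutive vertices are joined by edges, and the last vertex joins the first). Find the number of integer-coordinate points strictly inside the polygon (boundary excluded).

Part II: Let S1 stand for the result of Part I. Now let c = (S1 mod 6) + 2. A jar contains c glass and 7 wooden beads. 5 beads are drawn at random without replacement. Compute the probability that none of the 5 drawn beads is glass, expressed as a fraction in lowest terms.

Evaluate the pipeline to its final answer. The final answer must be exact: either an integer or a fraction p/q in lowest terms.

Part I: cross terms: (11*-18 - 29*-7)=5, (29*8 - 9*-18)=394, (9*-7 - 11*8)=-151; twice the area = |248| = 248; area = 124; boundary points = 1 + 2 + 1 = 4; strictly interior points = area - boundary/2 + 1 = 123; answer 123
Part II: S1 = 123; c = 5; total draws C(12,5) = 792; favorable C(7,5) = 21; P = 7/264; answer 7/264

7/264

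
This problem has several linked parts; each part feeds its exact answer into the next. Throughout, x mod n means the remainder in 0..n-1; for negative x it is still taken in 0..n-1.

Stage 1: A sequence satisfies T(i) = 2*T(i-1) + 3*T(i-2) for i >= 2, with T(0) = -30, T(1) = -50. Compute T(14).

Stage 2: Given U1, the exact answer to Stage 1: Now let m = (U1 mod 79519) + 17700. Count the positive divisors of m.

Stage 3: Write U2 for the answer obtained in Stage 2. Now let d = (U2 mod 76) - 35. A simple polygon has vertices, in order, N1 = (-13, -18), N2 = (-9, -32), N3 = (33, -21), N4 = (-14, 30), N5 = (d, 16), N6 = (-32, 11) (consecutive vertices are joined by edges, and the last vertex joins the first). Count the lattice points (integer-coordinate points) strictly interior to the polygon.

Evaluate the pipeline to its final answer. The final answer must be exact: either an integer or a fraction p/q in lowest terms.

Stage 1: T(2) = 2*(-50) + 3*(-30) = -190; iterating: T(2)=-190, T(3)=-530, T(4)=-1630, T(5)=-4850, T(6)=-14590, T(7)=-43730, T(8)=-131230, T(9)=-393650, T(10)=-1180990, T(11)=-3542930, T(12)=-10628830, T(13)=-31886450, T(14)=-95659390; answer -95659390
Stage 2: U1 = -95659390; m = 19667; 19667 = 71 * 277; number of divisors = (1+1) * (1+1) = 4; answer 4
Stage 3: U2 = 4; d = -31; cross terms: (-13*-32 - -9*-18)=254, (-9*-21 - 33*-32)=1245, (33*30 - -14*-21)=696, (-14*16 - -31*30)=706, (-31*11 - -32*16)=171, (-32*-18 - -13*11)=719; twice the area = |3791| = 3791; area = 3791/2; boundary points = 2 + 1 + 1 + 1 + 1 + 1 = 7; strictly interior points = area - boundary/2 + 1 = 1893; answer 1893

1893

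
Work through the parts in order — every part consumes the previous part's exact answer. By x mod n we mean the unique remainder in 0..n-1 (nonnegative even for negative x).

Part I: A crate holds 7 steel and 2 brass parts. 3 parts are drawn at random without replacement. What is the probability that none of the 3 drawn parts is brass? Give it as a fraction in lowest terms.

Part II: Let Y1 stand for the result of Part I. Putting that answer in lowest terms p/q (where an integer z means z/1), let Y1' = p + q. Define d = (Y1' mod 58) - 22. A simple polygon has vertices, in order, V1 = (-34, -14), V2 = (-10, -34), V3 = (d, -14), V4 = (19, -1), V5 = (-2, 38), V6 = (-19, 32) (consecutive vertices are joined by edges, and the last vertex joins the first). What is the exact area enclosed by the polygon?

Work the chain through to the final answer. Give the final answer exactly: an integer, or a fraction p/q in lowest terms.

3989/2

Part I: total draws C(9,3) = 84; favorable C(7,3) = 35; P = 5/12; answer 5/12
Part II: Y1 = 5/12; threaded value p + q = 17; d = -5; cross terms: (-34*-34 - -10*-14)=1016, (-10*-14 - -5*-34)=-30, (-5*-1 - 19*-14)=271, (19*38 - -2*-1)=720, (-2*32 - -19*38)=658, (-19*-14 - -34*32)=1354; twice the area = |3989| = 3989; area = 3989/2; answer 3989/2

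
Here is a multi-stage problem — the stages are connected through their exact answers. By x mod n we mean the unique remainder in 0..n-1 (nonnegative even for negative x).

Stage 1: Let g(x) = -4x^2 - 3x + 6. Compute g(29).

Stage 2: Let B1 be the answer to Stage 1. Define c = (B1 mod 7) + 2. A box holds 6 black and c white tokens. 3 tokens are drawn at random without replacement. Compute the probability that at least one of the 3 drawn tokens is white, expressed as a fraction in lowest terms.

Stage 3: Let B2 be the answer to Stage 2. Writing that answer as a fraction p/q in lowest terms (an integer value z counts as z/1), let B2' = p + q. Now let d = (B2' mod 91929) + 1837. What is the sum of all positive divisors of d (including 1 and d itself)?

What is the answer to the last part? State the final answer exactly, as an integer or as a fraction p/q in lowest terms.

Stage 1: -4*(29)^2 - 3*(29)^1 + 6 = (-3364) + (-87) + (6) = -3445; answer -3445
Stage 2: B1 = -3445; c = 8; total draws C(14,3) = 364; complement C(6,3) = 20; favorable 364 - 20 = 344; P = 86/91; answer 86/91
Stage 3: B2 = 86/91; threaded value p + q = 177; d = 2014; 2014 = 2 * 19 * 53; sigma = (1 + 2) * (1 + 19) * (1 + 53) = 3 * 20 * 54 = 3240; answer 3240

3240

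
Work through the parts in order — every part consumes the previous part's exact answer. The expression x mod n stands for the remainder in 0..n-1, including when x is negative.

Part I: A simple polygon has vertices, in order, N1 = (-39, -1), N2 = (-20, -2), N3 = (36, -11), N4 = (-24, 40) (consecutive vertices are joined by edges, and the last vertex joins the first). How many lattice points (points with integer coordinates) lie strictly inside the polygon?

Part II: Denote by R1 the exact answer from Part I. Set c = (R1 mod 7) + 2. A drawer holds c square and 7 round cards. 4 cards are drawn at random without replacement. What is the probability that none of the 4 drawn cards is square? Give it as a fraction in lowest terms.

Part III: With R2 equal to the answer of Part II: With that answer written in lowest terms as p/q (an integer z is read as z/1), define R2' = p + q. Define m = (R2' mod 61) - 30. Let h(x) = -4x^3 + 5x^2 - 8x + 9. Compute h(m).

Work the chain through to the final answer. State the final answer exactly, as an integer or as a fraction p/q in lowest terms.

Part I: cross terms: (-39*-2 - -20*-1)=58, (-20*-11 - 36*-2)=292, (36*40 - -24*-11)=1176, (-24*-1 - -39*40)=1584; twice the area = |3110| = 3110; area = 1555; boundary points = 1 + 1 + 3 + 1 = 6; strictly interior points = area - boundary/2 + 1 = 1553; answer 1553
Part II: R1 = 1553; c = 8; total draws C(15,4) = 1365; favorable C(7,4) = 35; P = 1/39; answer 1/39
Part III: R2 = 1/39; threaded value p + q = 40; m = 10; -4*(10)^3 + 5*(10)^2 - 8*(10)^1 + 9 = (-4000) + (500) + (-80) + (9) = -3571; answer -3571

-3571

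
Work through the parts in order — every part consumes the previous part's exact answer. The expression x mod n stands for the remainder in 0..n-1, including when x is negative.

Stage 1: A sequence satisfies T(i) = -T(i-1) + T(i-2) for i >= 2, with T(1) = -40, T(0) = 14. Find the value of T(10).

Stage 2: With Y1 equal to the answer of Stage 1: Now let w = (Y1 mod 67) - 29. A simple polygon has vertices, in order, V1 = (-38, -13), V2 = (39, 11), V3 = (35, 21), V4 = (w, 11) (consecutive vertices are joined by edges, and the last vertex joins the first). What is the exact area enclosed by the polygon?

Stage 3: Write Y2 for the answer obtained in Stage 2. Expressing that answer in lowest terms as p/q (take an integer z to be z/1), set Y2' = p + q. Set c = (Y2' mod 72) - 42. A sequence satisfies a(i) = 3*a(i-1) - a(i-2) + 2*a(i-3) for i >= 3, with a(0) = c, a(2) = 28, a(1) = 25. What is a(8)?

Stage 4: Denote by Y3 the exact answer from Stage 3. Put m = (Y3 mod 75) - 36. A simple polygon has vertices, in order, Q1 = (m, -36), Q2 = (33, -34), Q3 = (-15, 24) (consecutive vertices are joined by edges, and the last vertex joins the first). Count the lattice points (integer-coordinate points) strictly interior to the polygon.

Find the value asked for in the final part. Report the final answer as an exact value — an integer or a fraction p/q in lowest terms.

Stage 1: T(2) = -1*(-40) + 1*(14) = 54; iterating: T(2)=54, T(3)=-94, T(4)=148, T(5)=-242, T(6)=390, T(7)=-632, T(8)=1022, T(9)=-1654, T(10)=2676; answer 2676
Stage 2: Y1 = 2676; w = 34; cross terms: (-38*11 - 39*-13)=89, (39*21 - 35*11)=434, (35*11 - 34*21)=-329, (34*-13 - -38*11)=-24; twice the area = |170| = 170; area = 85; answer 85
Stage 3: Y2 = 85; threaded value p + q = 86; c = -28; a(3) = 3*(28) - 1*(25) + 2*(-28) = 3; iterating: a(3)=3, a(4)=31, a(5)=146, a(6)=413, a(7)=1155, a(8)=3344; answer 3344
Stage 4: Y3 = 3344; m = 8; cross terms: (8*-34 - 33*-36)=916, (33*24 - -15*-34)=282, (-15*-36 - 8*24)=348; twice the area = |1546| = 1546; area = 773; boundary points = 1 + 2 + 1 = 4; strictly interior points = area - boundary/2 + 1 = 772; answer 772

772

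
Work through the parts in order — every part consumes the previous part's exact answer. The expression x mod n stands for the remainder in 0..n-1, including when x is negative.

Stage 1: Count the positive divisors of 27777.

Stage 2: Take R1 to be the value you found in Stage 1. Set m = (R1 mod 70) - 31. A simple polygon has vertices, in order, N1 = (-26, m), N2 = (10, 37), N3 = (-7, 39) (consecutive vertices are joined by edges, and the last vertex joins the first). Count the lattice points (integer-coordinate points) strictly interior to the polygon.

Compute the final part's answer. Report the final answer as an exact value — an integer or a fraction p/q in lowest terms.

Stage 1: 27777 = 3 * 47 * 197; number of divisors = (1+1) * (1+1) * (1+1) = 8; answer 8
Stage 2: R1 = 8; m = -23; cross terms: (-26*37 - 10*-23)=-732, (10*39 - -7*37)=649, (-7*-23 - -26*39)=1175; twice the area = |1092| = 1092; area = 546; boundary points = 12 + 1 + 1 = 14; strictly interior points = area - boundary/2 + 1 = 540; answer 540

540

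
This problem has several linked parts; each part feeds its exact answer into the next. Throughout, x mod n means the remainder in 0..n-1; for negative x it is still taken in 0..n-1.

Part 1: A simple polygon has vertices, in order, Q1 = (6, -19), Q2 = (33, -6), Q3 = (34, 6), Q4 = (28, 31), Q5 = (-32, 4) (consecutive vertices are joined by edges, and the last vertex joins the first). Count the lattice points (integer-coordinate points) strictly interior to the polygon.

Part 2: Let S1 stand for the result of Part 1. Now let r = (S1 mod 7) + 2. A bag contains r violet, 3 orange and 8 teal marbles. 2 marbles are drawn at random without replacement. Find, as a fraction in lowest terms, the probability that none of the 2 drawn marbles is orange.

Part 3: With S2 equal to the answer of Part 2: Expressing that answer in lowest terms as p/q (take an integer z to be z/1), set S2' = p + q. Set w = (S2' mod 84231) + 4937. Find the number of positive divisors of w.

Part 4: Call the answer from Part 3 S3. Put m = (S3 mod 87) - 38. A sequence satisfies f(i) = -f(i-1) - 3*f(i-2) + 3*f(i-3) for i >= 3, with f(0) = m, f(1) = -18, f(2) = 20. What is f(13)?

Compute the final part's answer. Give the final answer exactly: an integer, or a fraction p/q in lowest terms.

-78938

Part 1: cross terms: (6*-6 - 33*-19)=591, (33*6 - 34*-6)=402, (34*31 - 28*6)=886, (28*4 - -32*31)=1104, (-32*-19 - 6*4)=584; twice the area = |3567| = 3567; area = 3567/2; boundary points = 1 + 1 + 1 + 3 + 1 = 7; strictly interior points = area - boundary/2 + 1 = 1781; answer 1781
Part 2: S1 = 1781; r = 5; total draws C(16,2) = 120; favorable C(13,2) = 78; P = 13/20; answer 13/20
Part 3: S2 = 13/20; threaded value p + q = 33; w = 4970; 4970 = 2 * 5 * 7 * 71; number of divisors = (1+1) * (1+1) * (1+1) * (1+1) = 16; answer 16
Part 4: S3 = 16; m = -22; f(3) = -1*(20) - 3*(-18) + 3*(-22) = -32; iterating: f(3)=-32, f(4)=-82, f(5)=238, f(6)=-88, f(7)=-872, f(8)=1850, f(9)=502, f(10)=-8668, f(11)=12712, f(12)=14798, f(13)=-78938; answer -78938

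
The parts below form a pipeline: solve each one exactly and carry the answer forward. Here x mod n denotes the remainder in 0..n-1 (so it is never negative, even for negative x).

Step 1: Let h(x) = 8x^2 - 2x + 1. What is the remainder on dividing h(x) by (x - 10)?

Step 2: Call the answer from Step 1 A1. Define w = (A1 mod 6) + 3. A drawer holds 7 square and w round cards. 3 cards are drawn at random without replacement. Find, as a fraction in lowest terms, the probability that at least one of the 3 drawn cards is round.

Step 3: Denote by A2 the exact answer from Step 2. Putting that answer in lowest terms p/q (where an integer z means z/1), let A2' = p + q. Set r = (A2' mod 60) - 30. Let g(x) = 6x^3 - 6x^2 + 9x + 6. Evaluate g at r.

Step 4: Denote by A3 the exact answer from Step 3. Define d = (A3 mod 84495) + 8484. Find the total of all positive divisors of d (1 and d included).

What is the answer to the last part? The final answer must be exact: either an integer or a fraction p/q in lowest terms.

163920

Step 1: remainder = value at the root: 8*(10)^2 - 2*(10)^1 + 1 = (800) + (-20) + (1) = 781; answer 781
Step 2: A1 = 781; w = 4; total draws C(11,3) = 165; complement C(7,3) = 35; favorable 165 - 35 = 130; P = 26/33; answer 26/33
Step 3: A2 = 26/33; threaded value p + q = 59; r = 29; 6*(29)^3 - 6*(29)^2 + 9*(29)^1 + 6 = (146334) + (-5046) + (261) + (6) = 141555; answer 141555
Step 4: A3 = 141555; d = 65544; 65544 = 2^3 * 3 * 2731; sigma = (1 + 2 + 4 + 8) * (1 + 3) * (1 + 2731) = 15 * 4 * 2732 = 163920; answer 163920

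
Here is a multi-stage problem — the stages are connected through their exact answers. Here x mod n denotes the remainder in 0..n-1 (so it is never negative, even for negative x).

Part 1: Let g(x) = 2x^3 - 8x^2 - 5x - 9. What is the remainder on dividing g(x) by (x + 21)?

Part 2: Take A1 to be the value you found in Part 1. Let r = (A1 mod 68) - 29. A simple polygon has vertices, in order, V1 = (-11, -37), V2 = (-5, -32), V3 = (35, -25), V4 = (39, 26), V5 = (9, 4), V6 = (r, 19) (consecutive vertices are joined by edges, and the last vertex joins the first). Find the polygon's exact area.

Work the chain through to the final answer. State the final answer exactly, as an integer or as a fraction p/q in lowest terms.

Part 1: remainder = value at the root: 2*(-21)^3 - 8*(-21)^2 - 5*(-21)^1 - 9 = (-18522) + (-3528) + (105) + (-9) = -21954; answer -21954
Part 2: A1 = -21954; r = -19; cross terms: (-11*-32 - -5*-37)=167, (-5*-25 - 35*-32)=1245, (35*26 - 39*-25)=1885, (39*4 - 9*26)=-78, (9*19 - -19*4)=247, (-19*-37 - -11*19)=912; twice the area = |4378| = 4378; area = 2189; answer 2189

2189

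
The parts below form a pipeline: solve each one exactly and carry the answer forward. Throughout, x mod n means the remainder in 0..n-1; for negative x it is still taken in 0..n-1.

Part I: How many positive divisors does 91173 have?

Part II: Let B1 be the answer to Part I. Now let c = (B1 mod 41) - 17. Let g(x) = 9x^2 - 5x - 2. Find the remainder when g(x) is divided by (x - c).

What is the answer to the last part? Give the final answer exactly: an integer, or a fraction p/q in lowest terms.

Part I: 91173 = 3 * 30391; number of divisors = (1+1) * (1+1) = 4; answer 4
Part II: B1 = 4; c = -13; remainder = value at the root: 9*(-13)^2 - 5*(-13)^1 - 2 = (1521) + (65) + (-2) = 1584; answer 1584

1584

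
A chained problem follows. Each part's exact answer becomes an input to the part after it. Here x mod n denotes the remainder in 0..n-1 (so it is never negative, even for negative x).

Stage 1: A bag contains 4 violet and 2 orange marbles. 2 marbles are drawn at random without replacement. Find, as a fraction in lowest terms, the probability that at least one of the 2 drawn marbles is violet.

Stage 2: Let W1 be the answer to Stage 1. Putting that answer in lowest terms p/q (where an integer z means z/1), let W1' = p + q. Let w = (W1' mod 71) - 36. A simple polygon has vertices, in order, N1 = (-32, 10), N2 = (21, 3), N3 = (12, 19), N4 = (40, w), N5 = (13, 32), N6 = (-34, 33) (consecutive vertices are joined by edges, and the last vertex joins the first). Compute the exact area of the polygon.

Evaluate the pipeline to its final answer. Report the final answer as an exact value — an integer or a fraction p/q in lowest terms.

Stage 1: total draws C(6,2) = 15; complement C(2,2) = 1; favorable 15 - 1 = 14; P = 14/15; answer 14/15
Stage 2: W1 = 14/15; threaded value p + q = 29; w = -7; cross terms: (-32*3 - 21*10)=-306, (21*19 - 12*3)=363, (12*-7 - 40*19)=-844, (40*32 - 13*-7)=1371, (13*33 - -34*32)=1517, (-34*10 - -32*33)=716; twice the area = |2817| = 2817; area = 2817/2; answer 2817/2

2817/2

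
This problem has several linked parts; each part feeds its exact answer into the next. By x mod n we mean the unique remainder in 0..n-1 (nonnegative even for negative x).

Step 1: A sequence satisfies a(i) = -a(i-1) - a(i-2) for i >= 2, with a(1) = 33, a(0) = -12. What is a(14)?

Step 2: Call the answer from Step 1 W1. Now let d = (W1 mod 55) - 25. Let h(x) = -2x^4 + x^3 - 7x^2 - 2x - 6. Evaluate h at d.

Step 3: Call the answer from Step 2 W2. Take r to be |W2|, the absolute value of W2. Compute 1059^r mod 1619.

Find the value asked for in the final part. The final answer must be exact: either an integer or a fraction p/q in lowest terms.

Step 1: a(2) = -1*(33) - 1*(-12) = -21; iterating: a(2)=-21, a(3)=-12, a(4)=33, a(5)=-21, a(6)=-12, a(7)=33, a(8)=-21, a(9)=-12, a(10)=33, a(11)=-21, a(12)=-12, a(13)=33, a(14)=-21; answer -21
Step 2: W1 = -21; d = 9; -2*(9)^4 + 1*(9)^3 - 7*(9)^2 - 2*(9)^1 - 6 = (-13122) + (729) + (-567) + (-18) + (-6) = -12984; answer -12984
Step 3: W2 = -12984; r = 12984; squarings mod 1619: 1059^1=1059, 1059^2=1133, 1059^4=1441, 1059^8=923, 1059^16=335, 1059^32=514, 1059^64=299, 1059^128=356, 1059^256=454, 1059^512=503, 1059^1024=445, 1059^2048=507, 1059^4096=1247, 1059^8192=769; 1059^12984 = 1059^8 * 1059^16 * 1059^32 * 1059^128 * 1059^512 * 1059^4096 * 1059^8192 = 55 (mod 1619); answer 55

55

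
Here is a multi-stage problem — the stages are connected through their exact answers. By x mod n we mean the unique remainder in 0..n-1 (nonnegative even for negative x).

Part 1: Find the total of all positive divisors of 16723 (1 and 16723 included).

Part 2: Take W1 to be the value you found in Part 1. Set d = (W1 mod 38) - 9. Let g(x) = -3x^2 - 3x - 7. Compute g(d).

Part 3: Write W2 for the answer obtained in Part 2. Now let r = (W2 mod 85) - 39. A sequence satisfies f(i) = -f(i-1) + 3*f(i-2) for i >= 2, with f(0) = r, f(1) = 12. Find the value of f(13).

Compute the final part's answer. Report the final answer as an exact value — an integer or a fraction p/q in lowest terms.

-217572

Part 1: 16723 = 7 * 2389; sigma = (1 + 7) * (1 + 2389) = 8 * 2390 = 19120; answer 19120
Part 2: W1 = 19120; d = -3; -3*(-3)^2 - 3*(-3)^1 - 7 = (-27) + (9) + (-7) = -25; answer -25
Part 3: W2 = -25; r = 21; f(2) = -1*(12) + 3*(21) = 51; iterating: f(2)=51, f(3)=-15, f(4)=168, f(5)=-213, f(6)=717, f(7)=-1356, f(8)=3507, f(9)=-7575, f(10)=18096, f(11)=-40821, f(12)=95109, f(13)=-217572; answer -217572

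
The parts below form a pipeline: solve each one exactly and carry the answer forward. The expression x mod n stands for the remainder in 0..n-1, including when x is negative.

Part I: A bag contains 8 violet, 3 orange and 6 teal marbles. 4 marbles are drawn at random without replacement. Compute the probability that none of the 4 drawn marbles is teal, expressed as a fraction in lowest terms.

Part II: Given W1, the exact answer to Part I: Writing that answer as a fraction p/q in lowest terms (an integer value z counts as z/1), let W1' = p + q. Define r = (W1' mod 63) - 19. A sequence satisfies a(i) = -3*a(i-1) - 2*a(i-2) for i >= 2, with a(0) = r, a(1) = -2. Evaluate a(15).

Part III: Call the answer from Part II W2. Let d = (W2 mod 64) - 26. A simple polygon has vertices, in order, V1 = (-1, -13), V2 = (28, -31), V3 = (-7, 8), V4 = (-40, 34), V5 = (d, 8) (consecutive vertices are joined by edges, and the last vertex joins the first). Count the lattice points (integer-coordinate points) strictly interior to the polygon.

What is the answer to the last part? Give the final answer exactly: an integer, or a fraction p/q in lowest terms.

648

Part I: total draws C(17,4) = 2380; favorable C(11,4) = 330; P = 33/238; answer 33/238
Part II: W1 = 33/238; threaded value p + q = 271; r = 0; a(2) = -3*(-2) - 2*(0) = 6; iterating: a(2)=6, a(3)=-14, a(4)=30, a(5)=-62, a(6)=126, a(7)=-254, a(8)=510, a(9)=-1022, a(10)=2046, a(11)=-4094, a(12)=8190, a(13)=-16382, a(14)=32766, a(15)=-65534; answer -65534
Part III: W2 = -65534; d = -24; cross terms: (-1*-31 - 28*-13)=395, (28*8 - -7*-31)=7, (-7*34 - -40*8)=82, (-40*8 - -24*34)=496, (-24*-13 - -1*8)=320; twice the area = |1300| = 1300; area = 650; boundary points = 1 + 1 + 1 + 2 + 1 = 6; strictly interior points = area - boundary/2 + 1 = 648; answer 648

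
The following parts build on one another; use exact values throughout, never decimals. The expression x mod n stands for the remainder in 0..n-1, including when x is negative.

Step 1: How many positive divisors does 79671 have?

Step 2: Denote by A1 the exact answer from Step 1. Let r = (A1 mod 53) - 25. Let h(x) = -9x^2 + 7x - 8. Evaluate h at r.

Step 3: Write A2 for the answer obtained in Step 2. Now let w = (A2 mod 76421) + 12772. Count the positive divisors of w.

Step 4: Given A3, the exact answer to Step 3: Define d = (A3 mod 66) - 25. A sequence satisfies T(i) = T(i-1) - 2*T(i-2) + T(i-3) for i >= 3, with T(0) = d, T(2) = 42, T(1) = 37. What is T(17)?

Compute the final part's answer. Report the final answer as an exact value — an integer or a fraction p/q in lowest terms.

Step 1: 79671 = 3 * 26557; number of divisors = (1+1) * (1+1) = 4; answer 4
Step 2: A1 = 4; r = -21; -9*(-21)^2 + 7*(-21)^1 - 8 = (-3969) + (-147) + (-8) = -4124; answer -4124
Step 3: A2 = -4124; w = 85069; 85069 = 97 * 877; number of divisors = (1+1) * (1+1) = 4; answer 4
Step 4: A3 = 4; d = -21; T(3) = 1*(42) - 2*(37) + 1*(-21) = -53; iterating: T(3)=-53, T(4)=-100, T(5)=48, T(6)=195, T(7)=-1, T(8)=-343, T(9)=-146, T(10)=539, T(11)=488, T(12)=-736, T(13)=-1173, T(14)=787, T(15)=2397, T(16)=-350, T(17)=-4357; answer -4357

-4357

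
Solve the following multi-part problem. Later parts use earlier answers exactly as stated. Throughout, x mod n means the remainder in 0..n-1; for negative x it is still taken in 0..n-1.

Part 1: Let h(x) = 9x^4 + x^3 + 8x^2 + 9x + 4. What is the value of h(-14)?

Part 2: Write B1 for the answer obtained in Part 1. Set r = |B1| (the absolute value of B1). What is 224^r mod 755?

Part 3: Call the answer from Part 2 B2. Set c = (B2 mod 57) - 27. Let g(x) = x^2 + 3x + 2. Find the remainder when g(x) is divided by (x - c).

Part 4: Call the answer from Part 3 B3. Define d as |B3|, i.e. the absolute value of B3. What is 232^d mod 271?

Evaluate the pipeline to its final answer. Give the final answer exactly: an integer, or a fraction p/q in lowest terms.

125

Part 1: 9*(-14)^4 + 1*(-14)^3 + 8*(-14)^2 + 9*(-14)^1 + 4 = (345744) + (-2744) + (1568) + (-126) + (4) = 344446; answer 344446
Part 2: B1 = 344446; r = 344446; squarings mod 755: 224^1=224, 224^2=346, 224^4=426, 224^8=276, 224^16=676, 224^32=201, 224^64=386, 224^128=261, 224^256=171, 224^512=551, 224^1024=91, 224^2048=731, 224^4096=576, 224^8192=331, 224^16384=86, 224^32768=601, 224^65536=311, 224^131072=81, 224^262144=521; 224^344446 = 224^2 * 224^4 * 224^8 * 224^16 * 224^32 * 224^64 * 224^256 * 224^16384 * 224^65536 * 224^262144 = 576 (mod 755); answer 576
Part 3: B2 = 576; c = -21; remainder = value at the root: 1*(-21)^2 + 3*(-21)^1 + 2 = (441) + (-63) + (2) = 380; answer 380
Part 4: B3 = 380; d = 380; squarings mod 271: 232^1=232, 232^2=166, 232^4=185, 232^8=79, 232^16=8, 232^32=64, 232^64=31, 232^128=148, 232^256=224; 232^380 = 232^4 * 232^8 * 232^16 * 232^32 * 232^64 * 232^256 = 125 (mod 271); answer 125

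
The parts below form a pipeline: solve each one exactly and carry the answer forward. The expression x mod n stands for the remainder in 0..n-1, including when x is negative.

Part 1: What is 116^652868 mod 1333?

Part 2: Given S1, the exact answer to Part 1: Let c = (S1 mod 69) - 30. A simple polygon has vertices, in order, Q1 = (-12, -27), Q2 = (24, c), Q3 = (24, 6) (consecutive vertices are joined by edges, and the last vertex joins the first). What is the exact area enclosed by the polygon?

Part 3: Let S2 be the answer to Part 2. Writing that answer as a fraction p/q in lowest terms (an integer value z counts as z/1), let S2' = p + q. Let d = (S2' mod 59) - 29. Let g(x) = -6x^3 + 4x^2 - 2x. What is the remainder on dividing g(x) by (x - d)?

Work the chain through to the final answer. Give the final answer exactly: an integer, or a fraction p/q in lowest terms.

-328

Part 1: squarings mod 1333: 116^1=116, 116^2=126, 116^4=1213, 116^8=1070, 116^16=1186, 116^32=281, 116^64=314, 116^128=1287, 116^256=783, 116^512=1242, 116^1024=283, 116^2048=109, 116^4096=1217, 116^8192=126, 116^16384=1213, 116^32768=1070, 116^65536=1186, 116^131072=281, 116^262144=314, 116^524288=1287; 116^652868 = 116^4 * 116^64 * 116^512 * 116^1024 * 116^4096 * 116^8192 * 116^16384 * 116^32768 * 116^65536 * 116^524288 = 698 (mod 1333); answer 698
Part 2: S1 = 698; c = -22; cross terms: (-12*-22 - 24*-27)=912, (24*6 - 24*-22)=672, (24*-27 - -12*6)=-576; twice the area = |1008| = 1008; area = 504; answer 504
Part 3: S2 = 504; threaded value p + q = 505; d = 4; remainder = value at the root: -6*(4)^3 + 4*(4)^2 - 2*(4)^1 = (-384) + (64) + (-8) = -328; answer -328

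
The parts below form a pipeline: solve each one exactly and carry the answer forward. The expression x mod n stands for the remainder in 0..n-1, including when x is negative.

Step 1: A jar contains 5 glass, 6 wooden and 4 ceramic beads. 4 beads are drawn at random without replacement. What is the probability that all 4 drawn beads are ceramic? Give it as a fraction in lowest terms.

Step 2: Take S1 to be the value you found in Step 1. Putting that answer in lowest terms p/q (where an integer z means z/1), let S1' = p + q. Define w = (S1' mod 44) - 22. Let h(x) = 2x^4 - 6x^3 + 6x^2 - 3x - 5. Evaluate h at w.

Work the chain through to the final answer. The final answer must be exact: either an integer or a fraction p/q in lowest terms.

370455

Step 1: total draws C(15,4) = 1365; favorable C(4,4) = 1; P = 1/1365; answer 1/1365
Step 2: S1 = 1/1365; threaded value p + q = 1366; w = -20; 2*(-20)^4 - 6*(-20)^3 + 6*(-20)^2 - 3*(-20)^1 - 5 = (320000) + (48000) + (2400) + (60) + (-5) = 370455; answer 370455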